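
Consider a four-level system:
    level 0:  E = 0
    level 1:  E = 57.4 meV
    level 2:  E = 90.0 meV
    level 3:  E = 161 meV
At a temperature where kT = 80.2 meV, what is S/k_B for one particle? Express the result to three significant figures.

1.17

Eᵢ/kT = 0, 0.71571, 1.1222, 2.0075.
Z = Σ e^(−Eᵢ/kT) = e^(−0) + e^(−0.71571) + e^(−1.1222) + e^(−2.0075) = 1.0000 + 0.48884 + 0.32556 + 0.13432 = 1.9487.
⟨E⟩ = Σ EᵢPᵢ = 40.532 meV.
S/k_B = ln Z + ⟨E⟩/kT = ln(1.9487) + 40.532/80.2 = 0.66716 + 0.50539 = 1.17.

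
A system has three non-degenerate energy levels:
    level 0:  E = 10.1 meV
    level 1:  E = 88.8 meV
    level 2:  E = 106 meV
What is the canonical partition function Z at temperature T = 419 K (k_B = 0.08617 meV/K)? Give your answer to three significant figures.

k_BT = 0.08617 × 419 K = 36.105 meV.
Eᵢ/kT = 0.27974, 2.4595, 2.9359.
Z = Σ e^(−Eᵢ/kT) = e^(−0.27974) + e^(−2.4595) + e^(−2.9359) = 0.75598 + 0.085478 + 0.053083 = 0.89454.

Z = 0.895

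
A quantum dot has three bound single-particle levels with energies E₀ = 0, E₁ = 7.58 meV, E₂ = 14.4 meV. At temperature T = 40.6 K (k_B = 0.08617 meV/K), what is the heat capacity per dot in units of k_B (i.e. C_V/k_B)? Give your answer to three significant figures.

0.642

k_BT = 0.08617 × 40.6 K = 3.4985 meV.
Eᵢ/kT = 0, 2.1666, 4.1160.
Z = Σ e^(−Eᵢ/kT) = e^(−0) + e^(−2.1666) + e^(−4.1160) = 1.0000 + 0.11457 + 0.016310 = 1.1309.
⟨E⟩ = 0.97560 meV, ⟨E²⟩ = 8.8114 meV².
C_V/k_B = (⟨E²⟩ − ⟨E⟩²)/(kT)² = (8.8114 − 0.95180)/12.240 = 0.642.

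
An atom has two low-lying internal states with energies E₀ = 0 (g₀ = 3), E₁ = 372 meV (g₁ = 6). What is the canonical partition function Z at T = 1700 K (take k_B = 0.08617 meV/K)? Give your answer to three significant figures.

Z = 3.47

k_BT = 0.08617 × 1700 K = 146.49 meV.
Eᵢ/kT = 0, 2.5394.
Z = Σ gᵢe^(−Eᵢ/kT) = 3·e^(−0) + 6·e^(−2.5394) = 3.0000 + 0.47348 = 3.4735.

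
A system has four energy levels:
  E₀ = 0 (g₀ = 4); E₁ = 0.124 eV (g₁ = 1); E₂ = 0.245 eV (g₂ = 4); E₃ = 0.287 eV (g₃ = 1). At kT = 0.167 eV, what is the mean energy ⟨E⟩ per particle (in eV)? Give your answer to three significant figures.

Eᵢ/kT = 0, 0.74251, 1.4671, 1.7186.
Z = Σ gᵢe^(−Eᵢ/kT) = 4·e^(−0) + 1·e^(−0.74251) + 4·e^(−1.4671) + 1·e^(−1.7186) = 4.0000 + 0.47592 + 0.92237 + 0.17932 = 5.5776.
⟨E⟩ = Σ Eᵢ gᵢe^(−Eᵢ/kT) / Z = (0·4.0000 + 0.124·0.47592 + 0.245·0.92237 + 0.287·0.17932) / 5.5776 = 0.0603 eV.

0.0603 eV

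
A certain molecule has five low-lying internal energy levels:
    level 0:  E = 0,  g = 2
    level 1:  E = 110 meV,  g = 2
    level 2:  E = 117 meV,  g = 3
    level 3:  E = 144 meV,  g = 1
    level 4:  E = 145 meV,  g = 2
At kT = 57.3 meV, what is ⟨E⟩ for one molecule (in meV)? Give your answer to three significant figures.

38.5 meV

Eᵢ/kT = 0, 1.9197, 2.0419, 2.5131, 2.5305.
Z = Σ gᵢe^(−Eᵢ/kT) = 2·e^(−0) + 2·e^(−1.9197) + 3·e^(−2.0419) + 1·e^(−2.5131) + 2·e^(−2.5305) = 2.0000 + 0.29330 + 0.38935 + 0.081017 + 0.15924 = 2.9229.
⟨E⟩ = Σ Eᵢ gᵢe^(−Eᵢ/kT) / Z = (0·2.0000 + 110·0.29330 + 117·0.38935 + 144·0.081017 + 145·0.15924) / 2.9229 = 38.5 meV.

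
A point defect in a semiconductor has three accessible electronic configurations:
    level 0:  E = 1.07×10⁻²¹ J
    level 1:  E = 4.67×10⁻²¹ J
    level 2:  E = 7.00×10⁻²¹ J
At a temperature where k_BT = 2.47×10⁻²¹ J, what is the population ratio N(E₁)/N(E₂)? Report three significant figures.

n₁/n₂ = exp[−(E₁−E₂)/kT] = exp(−(-2.33 ×10⁻²¹ J)/(2.47 ×10⁻²¹ J)) = exp(0.94332) = 2.57.

2.57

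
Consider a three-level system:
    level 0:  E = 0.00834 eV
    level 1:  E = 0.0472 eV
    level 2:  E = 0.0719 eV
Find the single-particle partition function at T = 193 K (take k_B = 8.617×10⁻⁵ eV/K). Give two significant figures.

Z = 0.68

k_BT = 8.617×10⁻⁵ × 193 K = 0.01663 eV.
Eᵢ/kT = 0.5015, 2.838, 4.324.
Z = Σ e^(−Eᵢ/kT) = e^(−0.5015) + e^(−2.838) + e^(−4.324) = 0.6056 + 0.05854 + 0.01325 = 0.6774.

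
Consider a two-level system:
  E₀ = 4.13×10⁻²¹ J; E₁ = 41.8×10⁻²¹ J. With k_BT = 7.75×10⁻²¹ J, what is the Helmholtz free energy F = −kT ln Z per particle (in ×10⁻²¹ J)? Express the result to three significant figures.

Eᵢ/kT = 0.53290, 5.3935.
Z = Σ e^(−Eᵢ/kT) = e^(−0.53290) + e^(−5.3935) = 0.58690 + 0.0045460 = 0.59145.
F = −kT ln Z = −7.75 × ln(0.59145) = −7.75 × -0.52518 = 4.07 ×10⁻²¹ J.

4.07 ×10⁻²¹ J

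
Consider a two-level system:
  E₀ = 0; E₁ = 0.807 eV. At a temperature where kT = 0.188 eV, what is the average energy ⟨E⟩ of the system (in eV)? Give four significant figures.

0.01088 eV

Eᵢ/kT = 0, 4.29255.
Z = Σ e^(−Eᵢ/kT) = e^(−0) + e^(−4.29255) = 1.00000 + 0.0136700 = 1.01367.
⟨E⟩ = Σ Eᵢ e^(−Eᵢ/kT) / Z = (0·1.00000 + 0.807·0.0136700) / 1.01367 = 0.01088 eV.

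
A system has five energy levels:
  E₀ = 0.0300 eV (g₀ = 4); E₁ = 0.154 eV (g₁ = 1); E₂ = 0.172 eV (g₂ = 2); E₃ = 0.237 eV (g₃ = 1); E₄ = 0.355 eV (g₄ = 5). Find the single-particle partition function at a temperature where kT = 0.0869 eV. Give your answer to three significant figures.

Z = 3.43

Eᵢ/kT = 0.34522, 1.7722, 1.9793, 2.7273, 4.0852.
Z = Σ gᵢe^(−Eᵢ/kT) = 4·e^(−0.34522) + 1·e^(−1.7722) + 2·e^(−1.9793) + 1·e^(−2.7273) + 5·e^(−4.0852) = 2.8323 + 0.16996 + 0.27633 + 0.065396 + 0.084099 = 3.4281.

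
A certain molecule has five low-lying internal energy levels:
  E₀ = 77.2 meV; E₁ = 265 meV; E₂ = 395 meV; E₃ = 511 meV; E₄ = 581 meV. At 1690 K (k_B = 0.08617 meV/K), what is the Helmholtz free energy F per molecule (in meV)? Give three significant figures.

k_BT = 0.08617 × 1690 K = 145.63 meV.
Eᵢ/kT = 0.53011, 1.8197, 2.7124, 3.5089, 3.9896.
Z = Σ e^(−Eᵢ/kT) = e^(−0.53011) + e^(−1.8197) + e^(−2.7124) + e^(−3.5089) + e^(−3.9896) = 0.58854 + 0.16207 + 0.066377 + 0.029930 + 0.018507 = 0.86542.
F = −kT ln Z = −145.63 × ln(0.86542) = −145.63 × -0.14454 = 21.0 meV.

21.0 meV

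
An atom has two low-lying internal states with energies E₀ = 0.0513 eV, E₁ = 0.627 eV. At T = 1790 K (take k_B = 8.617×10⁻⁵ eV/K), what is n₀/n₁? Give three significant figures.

k_BT = 8.617×10⁻⁵ × 1790 K = 0.15424 eV.
n₀/n₁ = exp[−(E₀−E₁)/kT] = exp(−(-0.5757 eV)/(0.15424 eV)) = exp(3.7325) = 41.8.

41.8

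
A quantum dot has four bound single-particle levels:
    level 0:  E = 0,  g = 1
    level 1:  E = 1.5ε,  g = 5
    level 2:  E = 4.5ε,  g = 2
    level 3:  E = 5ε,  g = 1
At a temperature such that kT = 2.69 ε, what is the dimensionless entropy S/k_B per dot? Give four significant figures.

2.052

Eᵢ/kT = 0, 0.557621, 1.67286, 1.85874.
Z = Σ gᵢe^(−Eᵢ/kT) = 1·e^(−0) + 5·e^(−0.557621) + 2·e^(−1.67286) + 1·e^(−1.85874) = 1.00000 + 2.86285 + 0.375419 + 0.155869 = 4.39414.
⟨E⟩ = Σ EᵢPᵢ = 1.53910 ε.
S/k_B = ln Z + ⟨E⟩/kT = ln(4.39414) + 1.53910/2.69 = 1.48027 + 0.572156 = 2.052.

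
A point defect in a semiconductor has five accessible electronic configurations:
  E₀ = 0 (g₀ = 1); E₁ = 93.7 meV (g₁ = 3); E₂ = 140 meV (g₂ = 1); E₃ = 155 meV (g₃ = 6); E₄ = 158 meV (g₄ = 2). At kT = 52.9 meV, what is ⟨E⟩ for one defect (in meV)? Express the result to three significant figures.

61.6 meV

Eᵢ/kT = 0, 1.7713, 2.6465, 2.9301, 2.9868.
Z = Σ gᵢe^(−Eᵢ/kT) = 1·e^(−0) + 3·e^(−1.7713) + 1·e^(−2.6465) + 6·e^(−2.9301) + 2·e^(−2.9868) = 1.0000 + 0.51034 + 0.070899 + 0.32035 + 0.10090 = 2.0025.
⟨E⟩ = Σ Eᵢ gᵢe^(−Eᵢ/kT) / Z = (0·1.0000 + 93.7·0.51034 + 140·0.070899 + 155·0.32035 + 158·0.10090) / 2.0025 = 61.6 meV.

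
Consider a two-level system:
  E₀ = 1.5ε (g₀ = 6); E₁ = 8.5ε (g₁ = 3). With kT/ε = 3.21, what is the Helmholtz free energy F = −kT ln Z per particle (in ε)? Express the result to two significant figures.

Eᵢ/kT = 0.4673, 2.648.
Z = Σ gᵢe^(−Eᵢ/kT) = 6·e^(−0.4673) + 3·e^(−2.648) = 3.760 + 0.2124 = 3.972.
F = −kT ln Z = −3.21 × ln(3.972) = −3.21 × 1.379 = -4.4 ε.

-4.4 ε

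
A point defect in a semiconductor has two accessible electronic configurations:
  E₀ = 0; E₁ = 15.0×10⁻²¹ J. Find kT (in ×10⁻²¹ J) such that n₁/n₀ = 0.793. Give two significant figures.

n₁/n₀ = exp[−(E₁−E₀)/kT] = 0.793.
⇒ (E₁−E₀)/kT = ln(1/0.793) = ln(1.261) = 0.2319.
kT = 15.0 ×10⁻²¹ J / 0.2319 = 65 ×10⁻²¹ J.

65 ×10⁻²¹ J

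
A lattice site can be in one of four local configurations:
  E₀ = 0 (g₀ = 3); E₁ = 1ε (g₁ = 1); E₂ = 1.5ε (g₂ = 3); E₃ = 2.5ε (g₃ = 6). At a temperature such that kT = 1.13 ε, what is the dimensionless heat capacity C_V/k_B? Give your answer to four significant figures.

0.6662

Eᵢ/kT = 0, 0.884956, 1.32743, 2.21239.
Z = Σ gᵢe^(−Eᵢ/kT) = 3·e^(−0) + 1·e^(−0.884956) + 3·e^(−1.32743) + 6·e^(−2.21239) = 3.00000 + 0.412732 + 0.795474 + 0.656633 = 4.86484.
⟨E⟩ = 0.667550 ε, ⟨E²⟩ = 1.29634 ε².
C_V/k_B = (⟨E²⟩ − ⟨E⟩²)/(kT)² = (1.29634 − 0.445623)/1.27690 = 0.6662.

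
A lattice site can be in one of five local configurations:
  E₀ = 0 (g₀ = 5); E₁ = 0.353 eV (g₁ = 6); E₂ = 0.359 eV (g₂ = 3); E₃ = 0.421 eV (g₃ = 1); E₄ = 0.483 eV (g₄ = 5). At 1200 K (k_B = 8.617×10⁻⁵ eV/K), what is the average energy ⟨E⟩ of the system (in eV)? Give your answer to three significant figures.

k_BT = 8.617×10⁻⁵ × 1200 K = 0.10340 eV.
Eᵢ/kT = 0, 3.4139, 3.4720, 4.0716, 4.6712.
Z = Σ gᵢe^(−Eᵢ/kT) = 5·e^(−0) + 6·e^(−3.4139) + 3·e^(−3.4720) + 1·e^(−4.0716) + 5·e^(−4.6712) = 5.0000 + 0.19748 + 0.093165 + 0.017050 + 0.046805 = 5.3545.
⟨E⟩ = Σ Eᵢ gᵢe^(−Eᵢ/kT) / Z = (0·5.0000 + 0.353·0.19748 + 0.359·0.093165 + 0.421·0.017050 + 0.483·0.046805) / 5.3545 = 0.0248 eV.

0.0248 eV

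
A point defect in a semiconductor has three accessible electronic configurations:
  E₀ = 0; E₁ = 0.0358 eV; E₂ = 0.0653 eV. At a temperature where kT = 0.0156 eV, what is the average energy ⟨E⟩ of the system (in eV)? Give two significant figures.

Eᵢ/kT = 0, 2.295, 4.186.
Z = Σ e^(−Eᵢ/kT) = e^(−0) + e^(−2.295) + e^(−4.186) = 1.000 + 0.1008 + 0.01521 = 1.116.
⟨E⟩ = Σ Eᵢ e^(−Eᵢ/kT) / Z = (0·1.000 + 0.0358·0.1008 + 0.0653·0.01521) / 1.116 = 0.0041 eV.

0.0041 eV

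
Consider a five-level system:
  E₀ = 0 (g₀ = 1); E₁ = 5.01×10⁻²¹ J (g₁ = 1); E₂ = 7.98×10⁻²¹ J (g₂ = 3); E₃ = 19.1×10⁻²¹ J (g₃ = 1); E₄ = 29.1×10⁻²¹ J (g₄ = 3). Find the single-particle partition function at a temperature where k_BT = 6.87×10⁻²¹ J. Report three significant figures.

Eᵢ/kT = 0, 0.72926, 1.1616, 2.7802, 4.2358.
Z = Σ gᵢe^(−Eᵢ/kT) = 1·e^(−0) + 1·e^(−0.72926) + 3·e^(−1.1616) + 1·e^(−2.7802) + 3·e^(−4.2358) = 1.0000 + 0.48227 + 0.93896 + 0.062026 + 0.043405 = 2.5267.

Z = 2.53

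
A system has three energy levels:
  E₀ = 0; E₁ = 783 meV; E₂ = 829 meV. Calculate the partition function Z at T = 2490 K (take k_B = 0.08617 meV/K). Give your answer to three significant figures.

Z = 1.05

k_BT = 0.08617 × 2490 K = 214.56 meV.
Eᵢ/kT = 0, 3.6493, 3.8637.
Z = Σ e^(−Eᵢ/kT) = e^(−0) + e^(−3.6493) + e^(−3.8637) = 1.0000 + 0.026009 + 0.020990 = 1.0470.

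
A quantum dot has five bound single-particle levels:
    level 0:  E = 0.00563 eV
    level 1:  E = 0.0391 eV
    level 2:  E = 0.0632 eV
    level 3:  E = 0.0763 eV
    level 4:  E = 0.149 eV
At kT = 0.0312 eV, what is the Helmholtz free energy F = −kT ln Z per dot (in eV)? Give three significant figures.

-0.00931 eV

Eᵢ/kT = 0.18045, 1.2532, 2.0256, 2.4455, 4.7756.
Z = Σ e^(−Eᵢ/kT) = e^(−0.18045) + e^(−1.2532) + e^(−2.0256) + e^(−2.4455) + e^(−4.7756) = 0.83489 + 0.28559 + 0.13191 + 0.086683 + 0.0084330 = 1.3475.
F = −kT ln Z = −0.0312 × ln(1.3475) = −0.0312 × 0.29825 = -0.00931 eV.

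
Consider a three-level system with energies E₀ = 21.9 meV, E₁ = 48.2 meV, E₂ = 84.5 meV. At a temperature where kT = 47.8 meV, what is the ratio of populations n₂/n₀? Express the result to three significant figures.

0.270

n₂/n₀ = exp[−(E₂−E₀)/kT] = exp(−(62.6 meV)/(47.8 meV)) = exp(-1.3096) = 0.270.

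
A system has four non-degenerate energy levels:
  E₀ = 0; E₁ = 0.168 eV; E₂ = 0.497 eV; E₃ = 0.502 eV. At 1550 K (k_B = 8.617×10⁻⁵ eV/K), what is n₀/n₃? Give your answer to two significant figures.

k_BT = 8.617×10⁻⁵ × 1550 K = 0.1336 eV.
n₀/n₃ = exp[−(E₀−E₃)/kT] = exp(−(-0.502 eV)/(0.1336 eV)) = exp(3.757) = 43.

43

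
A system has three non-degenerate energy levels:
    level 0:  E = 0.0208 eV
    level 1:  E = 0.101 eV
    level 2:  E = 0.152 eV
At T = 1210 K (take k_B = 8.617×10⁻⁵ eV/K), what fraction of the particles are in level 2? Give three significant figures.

0.163

k_BT = 8.617×10⁻⁵ × 1210 K = 0.10427 eV.
Eᵢ/kT = 0.19948, 0.96864, 1.4578.
Z = Σ e^(−Eᵢ/kT) = e^(−0.19948) + e^(−0.96864) + e^(−1.4578) = 0.81916 + 0.37960 + 0.23275 = 1.4315.
P₂ = e^(−E₂/kT) / Z = 0.23275/1.4315 = 0.163.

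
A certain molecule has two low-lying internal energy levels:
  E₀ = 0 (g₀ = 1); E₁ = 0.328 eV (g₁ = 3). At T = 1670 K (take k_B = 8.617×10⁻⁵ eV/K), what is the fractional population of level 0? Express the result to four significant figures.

k_BT = 8.617×10⁻⁵ × 1670 K = 0.143904 eV.
Eᵢ/kT = 0, 2.27930.
Z = Σ gᵢe^(−Eᵢ/kT) = 1·e^(−0) + 3·e^(−2.27930) = 1.00000 + 0.307067 = 1.30707.
P₀ = g₀ e^(−E₀/kT) / Z = 1.00000/1.30707 = 0.7651.

0.7651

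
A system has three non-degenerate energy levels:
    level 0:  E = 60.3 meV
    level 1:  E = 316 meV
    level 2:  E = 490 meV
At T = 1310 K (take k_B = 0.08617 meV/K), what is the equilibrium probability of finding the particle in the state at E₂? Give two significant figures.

k_BT = 0.08617 × 1310 K = 112.9 meV.
Eᵢ/kT = 0.5341, 2.799, 4.340.
Z = Σ e^(−Eᵢ/kT) = e^(−0.5341) + e^(−2.799) + e^(−4.340) = 0.5862 + 0.06087 + 0.01304 = 0.6601.
P₂ = e^(−E₂/kT) / Z = 0.01304/0.6601 = 0.020.

0.020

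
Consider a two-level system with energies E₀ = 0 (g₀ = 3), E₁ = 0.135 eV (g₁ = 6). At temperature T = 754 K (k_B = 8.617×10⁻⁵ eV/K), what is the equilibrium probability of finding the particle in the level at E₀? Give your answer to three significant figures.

0.800

k_BT = 8.617×10⁻⁵ × 754 K = 0.064972 eV.
Eᵢ/kT = 0, 2.0778.
Z = Σ gᵢe^(−Eᵢ/kT) = 3·e^(−0) + 6·e^(−2.0778) = 3.0000 + 0.75123 = 3.7512.
P₀ = g₀ e^(−E₀/kT) / Z = 3.0000/3.7512 = 0.800.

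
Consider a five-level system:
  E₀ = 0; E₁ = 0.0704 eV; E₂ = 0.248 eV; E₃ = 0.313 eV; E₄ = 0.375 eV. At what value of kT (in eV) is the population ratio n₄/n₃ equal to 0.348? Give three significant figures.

n₄/n₃ = exp[−(E₄−E₃)/kT] = 0.348.
⇒ (E₄−E₃)/kT = ln(1/0.348) = ln(2.8736) = 1.0556.
kT = 0.062 eV / 1.0556 = 0.0587 eV.

0.0587 eV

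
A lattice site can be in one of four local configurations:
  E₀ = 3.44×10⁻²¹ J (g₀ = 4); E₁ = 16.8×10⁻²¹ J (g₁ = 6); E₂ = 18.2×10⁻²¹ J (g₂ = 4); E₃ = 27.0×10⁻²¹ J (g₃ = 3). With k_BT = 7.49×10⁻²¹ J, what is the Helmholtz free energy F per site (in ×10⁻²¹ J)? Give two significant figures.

Eᵢ/kT = 0.4593, 2.243, 2.430, 3.605.
Z = Σ gᵢe^(−Eᵢ/kT) = 4·e^(−0.4593) + 6·e^(−2.243) + 4·e^(−2.430) + 3·e^(−3.605) = 2.527 + 0.6368 + 0.3521 + 0.08156 = 3.597.
F = −kT ln Z = −7.49 × ln(3.597) = −7.49 × 1.280 = -9.6 ×10⁻²¹ J.

-9.6 ×10⁻²¹ J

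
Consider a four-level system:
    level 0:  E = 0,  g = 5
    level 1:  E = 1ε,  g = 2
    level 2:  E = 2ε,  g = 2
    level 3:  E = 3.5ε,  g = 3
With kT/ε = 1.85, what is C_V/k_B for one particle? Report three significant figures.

0.285

Eᵢ/kT = 0, 0.54054, 1.0811, 1.8919.
Z = Σ gᵢe^(−Eᵢ/kT) = 5·e^(−0) + 2·e^(−0.54054) + 2·e^(−1.0811) + 3·e^(−1.8919) = 5.0000 + 1.1649 + 0.67844 + 0.45236 = 7.2957.
⟨E⟩ = 0.56267 ε, ⟨E²⟩ = 1.2912 ε².
C_V/k_B = (⟨E²⟩ − ⟨E⟩²)/(kT)² = (1.2912 − 0.31660)/3.4225 = 0.285.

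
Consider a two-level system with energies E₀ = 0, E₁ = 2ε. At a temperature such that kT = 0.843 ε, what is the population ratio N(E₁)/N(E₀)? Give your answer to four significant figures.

n₁/n₀ = exp[−(E₁−E₀)/kT] = exp(−(2ε)/(0.843ε)) = exp(-2.37248) = 0.09325.

0.09325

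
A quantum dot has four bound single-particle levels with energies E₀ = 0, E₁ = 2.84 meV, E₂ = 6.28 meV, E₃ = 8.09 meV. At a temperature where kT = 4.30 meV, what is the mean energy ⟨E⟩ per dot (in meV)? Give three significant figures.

2.19 meV

Eᵢ/kT = 0, 0.66047, 1.4605, 1.8814.
Z = Σ e^(−Eᵢ/kT) = e^(−0) + e^(−0.66047) + e^(−1.4605) + e^(−1.8814) = 1.0000 + 0.51661 + 0.23212 + 0.15238 = 1.9011.
⟨E⟩ = Σ Eᵢ e^(−Eᵢ/kT) / Z = (0·1.0000 + 2.84·0.51661 + 6.28·0.23212 + 8.09·0.15238) / 1.9011 = 2.19 meV.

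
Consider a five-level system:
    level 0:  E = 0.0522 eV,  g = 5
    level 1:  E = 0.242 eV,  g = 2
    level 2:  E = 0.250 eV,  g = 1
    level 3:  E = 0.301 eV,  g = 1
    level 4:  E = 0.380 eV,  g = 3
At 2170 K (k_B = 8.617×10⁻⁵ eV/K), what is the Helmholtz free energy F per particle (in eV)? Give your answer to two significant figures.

-0.31 eV

k_BT = 8.617×10⁻⁵ × 2170 K = 0.1870 eV.
Eᵢ/kT = 0.2791, 1.294, 1.337, 1.610, 2.032.
Z = Σ gᵢe^(−Eᵢ/kT) = 5·e^(−0.2791) + 2·e^(−1.294) + 1·e^(−1.337) + 1·e^(−1.610) + 3·e^(−2.032) = 3.782 + 0.5483 + 0.2626 + 0.1999 + 0.3932 = 5.186.
F = −kT ln Z = −0.1870 × ln(5.186) = −0.1870 × 1.646 = -0.31 eV.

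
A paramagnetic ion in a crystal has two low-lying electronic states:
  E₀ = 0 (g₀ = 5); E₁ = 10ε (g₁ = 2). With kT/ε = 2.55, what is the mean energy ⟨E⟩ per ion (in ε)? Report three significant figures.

0.0786 ε

Eᵢ/kT = 0, 3.9216.
Z = Σ gᵢe^(−Eᵢ/kT) = 5·e^(−0) + 2·e^(−3.9216) = 5.0000 + 0.039619 = 5.0396.
⟨E⟩ = Σ Eᵢ gᵢe^(−Eᵢ/kT) / Z = (0·5.0000 + 10·0.039619) / 5.0396 = 0.0786 ε.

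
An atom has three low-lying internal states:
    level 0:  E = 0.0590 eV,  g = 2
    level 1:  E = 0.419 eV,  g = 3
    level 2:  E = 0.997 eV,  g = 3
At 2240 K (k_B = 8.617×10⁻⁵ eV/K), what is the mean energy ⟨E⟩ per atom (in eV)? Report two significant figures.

k_BT = 8.617×10⁻⁵ × 2240 K = 0.1930 eV.
Eᵢ/kT = 0.3057, 2.171, 5.166.
Z = Σ gᵢe^(−Eᵢ/kT) = 2·e^(−0.3057) + 3·e^(−2.171) + 3·e^(−5.166) = 1.473 + 0.3422 + 0.01712 = 1.832.
⟨E⟩ = Σ Eᵢ gᵢe^(−Eᵢ/kT) / Z = (0.0590·1.473 + 0.419·0.3422 + 0.997·0.01712) / 1.832 = 0.14 eV.

0.14 eV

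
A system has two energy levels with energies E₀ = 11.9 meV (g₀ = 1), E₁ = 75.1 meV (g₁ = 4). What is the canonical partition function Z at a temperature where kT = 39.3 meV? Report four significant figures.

Eᵢ/kT = 0.302799, 1.91094.
Z = Σ gᵢe^(−Eᵢ/kT) = 1·e^(−0.302799) + 4·e^(−1.91094) = 0.738748 + 0.591765 = 1.33051.

Z = 1.331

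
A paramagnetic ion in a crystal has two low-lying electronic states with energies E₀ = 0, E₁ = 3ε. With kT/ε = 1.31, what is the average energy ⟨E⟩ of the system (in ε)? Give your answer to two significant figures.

0.28 ε

Eᵢ/kT = 0, 2.290.
Z = Σ e^(−Eᵢ/kT) = e^(−0) + e^(−2.290) = 1.000 + 0.1013 = 1.101.
⟨E⟩ = Σ Eᵢ e^(−Eᵢ/kT) / Z = (0·1.000 + 3·0.1013) / 1.101 = 0.28 ε.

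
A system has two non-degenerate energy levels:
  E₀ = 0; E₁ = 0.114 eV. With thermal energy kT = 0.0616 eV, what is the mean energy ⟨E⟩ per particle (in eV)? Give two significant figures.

Eᵢ/kT = 0, 1.851.
Z = Σ e^(−Eᵢ/kT) = e^(−0) + e^(−1.851) = 1.000 + 0.1571 = 1.157.
⟨E⟩ = Σ Eᵢ e^(−Eᵢ/kT) / Z = (0·1.000 + 0.114·0.1571) / 1.157 = 0.015 eV.

0.015 eV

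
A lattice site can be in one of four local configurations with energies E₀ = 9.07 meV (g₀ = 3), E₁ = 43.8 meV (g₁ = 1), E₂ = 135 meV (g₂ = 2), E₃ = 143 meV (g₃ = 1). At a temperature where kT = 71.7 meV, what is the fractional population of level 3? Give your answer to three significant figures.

0.0375

Eᵢ/kT = 0.12650, 0.61088, 1.8828, 1.9944.
Z = Σ gᵢe^(−Eᵢ/kT) = 3·e^(−0.12650) + 1·e^(−0.61088) + 2·e^(−1.8828) + 1·e^(−1.9944) = 2.6435 + 0.54287 + 0.30433 + 0.13610 = 3.6268.
P₃ = g₃ e^(−E₃/kT) / Z = 0.13610/3.6268 = 0.0375.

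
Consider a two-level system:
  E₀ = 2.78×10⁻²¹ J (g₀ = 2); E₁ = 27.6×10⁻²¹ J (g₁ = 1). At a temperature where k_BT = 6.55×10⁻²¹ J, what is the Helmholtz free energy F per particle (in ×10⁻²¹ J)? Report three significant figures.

-1.83 ×10⁻²¹ J

Eᵢ/kT = 0.42443, 4.2137.
Z = Σ gᵢe^(−Eᵢ/kT) = 2·e^(−0.42443) + 1·e^(−4.2137) = 1.3083 + 0.014792 = 1.3231.
F = −kT ln Z = −6.55 × ln(1.3231) = −6.55 × 0.27998 = -1.83 ×10⁻²¹ J.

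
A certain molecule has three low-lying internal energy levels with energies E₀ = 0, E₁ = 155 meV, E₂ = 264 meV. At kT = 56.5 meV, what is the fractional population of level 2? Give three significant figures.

Eᵢ/kT = 0, 2.7434, 4.6726.
Z = Σ e^(−Eᵢ/kT) = e^(−0) + e^(−2.7434) + e^(−4.6726) = 1.0000 + 0.064351 + 0.0093479 = 1.0737.
P₂ = e^(−E₂/kT) / Z = 0.0093479/1.0737 = 0.00871.

0.00871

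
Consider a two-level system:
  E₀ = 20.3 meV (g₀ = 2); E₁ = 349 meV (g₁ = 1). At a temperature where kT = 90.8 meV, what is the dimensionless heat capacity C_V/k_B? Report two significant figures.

0.17

Eᵢ/kT = 0.2236, 3.844.
Z = Σ gᵢe^(−Eᵢ/kT) = 2·e^(−0.2236) + 1·e^(−3.844) = 1.599 + 0.02141 = 1.620.
⟨E⟩ = 24.65 meV, ⟨E²⟩ = 2016 meV².
C_V/k_B = (⟨E²⟩ − ⟨E⟩²)/(kT)² = (2016 − 607.6)/8245 = 0.17.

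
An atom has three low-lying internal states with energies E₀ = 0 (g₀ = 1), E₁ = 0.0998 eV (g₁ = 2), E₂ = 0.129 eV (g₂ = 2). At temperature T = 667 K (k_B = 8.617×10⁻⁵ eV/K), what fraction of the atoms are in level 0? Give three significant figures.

0.639

k_BT = 8.617×10⁻⁵ × 667 K = 0.057475 eV.
Eᵢ/kT = 0, 1.7364, 2.2445.
Z = Σ gᵢe^(−Eᵢ/kT) = 1·e^(−0) + 2·e^(−1.7364) + 2·e^(−2.2445) = 1.0000 + 0.35231 + 0.21196 = 1.5643.
P₀ = g₀ e^(−E₀/kT) / Z = 1.0000/1.5643 = 0.639.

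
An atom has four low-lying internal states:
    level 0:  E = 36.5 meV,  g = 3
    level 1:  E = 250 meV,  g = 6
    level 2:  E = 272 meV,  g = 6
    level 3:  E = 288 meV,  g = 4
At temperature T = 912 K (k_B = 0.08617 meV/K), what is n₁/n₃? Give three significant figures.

2.43

k_BT = 0.08617 × 912 K = 78.587 meV.
n₁/n₃ = (g₁/g₃) exp[−(E₁−E₃)/kT] = (6/4) × exp(−(-38 meV)/(78.587 meV)) = (6/4) × exp(0.48354) = 2.43.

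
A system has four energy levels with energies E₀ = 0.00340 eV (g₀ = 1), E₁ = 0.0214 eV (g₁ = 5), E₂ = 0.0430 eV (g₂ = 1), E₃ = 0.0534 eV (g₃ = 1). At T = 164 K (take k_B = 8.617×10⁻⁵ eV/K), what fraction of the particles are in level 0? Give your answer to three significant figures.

k_BT = 8.617×10⁻⁵ × 164 K = 0.014132 eV.
Eᵢ/kT = 0.24059, 1.5143, 3.0427, 3.7787.
Z = Σ gᵢe^(−Eᵢ/kT) = 1·e^(−0.24059) + 5·e^(−1.5143) + 1·e^(−3.0427) + 1·e^(−3.7787) = 0.78616 + 1.0998 + 0.047706 + 0.022852 = 1.9565.
P₀ = g₀ e^(−E₀/kT) / Z = 0.78616/1.9565 = 0.402.

0.402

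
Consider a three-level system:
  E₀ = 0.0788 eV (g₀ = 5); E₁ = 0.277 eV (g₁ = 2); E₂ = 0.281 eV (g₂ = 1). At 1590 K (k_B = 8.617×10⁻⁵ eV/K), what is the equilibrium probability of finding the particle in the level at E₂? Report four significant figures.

0.04011

k_BT = 8.617×10⁻⁵ × 1590 K = 0.137010 eV.
Eᵢ/kT = 0.575141, 2.02175, 2.05095.
Z = Σ gᵢe^(−Eᵢ/kT) = 5·e^(−0.575141) + 2·e^(−2.02175) + 1·e^(−2.05095) = 2.81313 + 0.264847 + 0.128613 = 3.20659.
P₂ = g₂ e^(−E₂/kT) / Z = 0.128613/3.20659 = 0.04011.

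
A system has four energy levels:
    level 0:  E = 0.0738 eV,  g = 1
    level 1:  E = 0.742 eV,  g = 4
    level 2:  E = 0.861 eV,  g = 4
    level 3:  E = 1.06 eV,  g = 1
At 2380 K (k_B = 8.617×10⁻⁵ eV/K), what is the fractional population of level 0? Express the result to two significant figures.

0.80

k_BT = 8.617×10⁻⁵ × 2380 K = 0.2051 eV.
Eᵢ/kT = 0.3598, 3.618, 4.198, 5.168.
Z = Σ gᵢe^(−Eᵢ/kT) = 1·e^(−0.3598) + 4·e^(−3.618) + 4·e^(−4.198) + 1·e^(−5.168) = 0.6978 + 0.1073 + 0.06010 + 0.005696 = 0.8709.
P₀ = g₀ e^(−E₀/kT) / Z = 0.6978/0.8709 = 0.80.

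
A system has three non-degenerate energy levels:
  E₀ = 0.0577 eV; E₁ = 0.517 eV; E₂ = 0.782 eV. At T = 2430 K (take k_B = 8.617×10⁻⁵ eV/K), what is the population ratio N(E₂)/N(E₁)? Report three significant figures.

k_BT = 8.617×10⁻⁵ × 2430 K = 0.20939 eV.
n₂/n₁ = exp[−(E₂−E₁)/kT] = exp(−(0.265 eV)/(0.20939 eV)) = exp(-1.2656) = 0.282.

0.282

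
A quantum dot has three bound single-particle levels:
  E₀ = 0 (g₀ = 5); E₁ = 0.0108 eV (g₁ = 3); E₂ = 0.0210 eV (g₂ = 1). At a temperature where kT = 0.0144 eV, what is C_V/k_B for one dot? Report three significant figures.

Eᵢ/kT = 0, 0.75000, 1.4583.
Z = Σ gᵢe^(−Eᵢ/kT) = 5·e^(−0) + 3·e^(−0.75000) + 1·e^(−1.4583) = 5.0000 + 1.4171 + 0.23263 = 6.6497.
⟨E⟩ = 0.0030362 eV, ⟨E²⟩ = 0.000040285 eV².
C_V/k_B = (⟨E²⟩ − ⟨E⟩²)/(kT)² = (0.000040285 − 0.0000092185)/0.00020736 = 0.150.

0.150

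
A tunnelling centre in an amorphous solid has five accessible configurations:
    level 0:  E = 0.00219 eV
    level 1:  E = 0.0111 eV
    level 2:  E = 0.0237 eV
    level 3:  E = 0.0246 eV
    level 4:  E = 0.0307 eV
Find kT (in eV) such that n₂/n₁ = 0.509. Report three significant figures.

0.0187 eV

n₂/n₁ = exp[−(E₂−E₁)/kT] = 0.509.
⇒ (E₂−E₁)/kT = ln(1/0.509) = ln(1.9646) = 0.67529.
kT = 0.0126 eV / 0.67529 = 0.0187 eV.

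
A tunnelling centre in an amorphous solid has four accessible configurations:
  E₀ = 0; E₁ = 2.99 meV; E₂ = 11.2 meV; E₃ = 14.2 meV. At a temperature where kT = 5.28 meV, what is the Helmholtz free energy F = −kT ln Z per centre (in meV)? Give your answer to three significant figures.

-2.97 meV

Eᵢ/kT = 0, 0.56629, 2.1212, 2.6894.
Z = Σ e^(−Eᵢ/kT) = e^(−0) + e^(−0.56629) + e^(−2.1212) + e^(−2.6894) = 1.0000 + 0.56763 + 0.11989 + 0.067922 = 1.7554.
F = −kT ln Z = −5.28 × ln(1.7554) = −5.28 × 0.56270 = -2.97 meV.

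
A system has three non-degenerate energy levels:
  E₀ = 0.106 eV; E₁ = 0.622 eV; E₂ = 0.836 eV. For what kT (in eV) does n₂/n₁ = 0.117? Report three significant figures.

0.0997 eV

n₂/n₁ = exp[−(E₂−E₁)/kT] = 0.117.
⇒ (E₂−E₁)/kT = ln(1/0.117) = ln(8.5470) = 2.1456.
kT = 0.214 eV / 2.1456 = 0.0997 eV.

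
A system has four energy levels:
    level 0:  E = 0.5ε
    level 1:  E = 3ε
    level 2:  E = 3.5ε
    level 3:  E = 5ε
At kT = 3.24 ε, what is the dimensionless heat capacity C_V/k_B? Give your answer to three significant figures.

0.262

Eᵢ/kT = 0.15432, 0.92593, 1.0802, 1.5432.
Z = Σ e^(−Eᵢ/kT) = e^(−0.15432) + e^(−0.92593) + e^(−1.0802) + e^(−1.5432) = 0.85700 + 0.39616 + 0.33953 + 0.21370 = 1.8064.
⟨E⟩ = 2.1445 ε, ⟨E²⟩ = 7.3524 ε².
C_V/k_B = (⟨E²⟩ − ⟨E⟩²)/(kT)² = (7.3524 − 4.5989)/10.498 = 0.262.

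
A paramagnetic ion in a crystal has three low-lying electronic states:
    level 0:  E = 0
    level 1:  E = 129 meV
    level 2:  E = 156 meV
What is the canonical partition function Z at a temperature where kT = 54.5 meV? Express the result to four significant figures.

Eᵢ/kT = 0, 2.36697, 2.86239.
Z = Σ e^(−Eᵢ/kT) = e^(−0) + e^(−2.36697) + e^(−2.86239) = 1.00000 + 0.0937644 + 0.0571321 = 1.15090.

Z = 1.151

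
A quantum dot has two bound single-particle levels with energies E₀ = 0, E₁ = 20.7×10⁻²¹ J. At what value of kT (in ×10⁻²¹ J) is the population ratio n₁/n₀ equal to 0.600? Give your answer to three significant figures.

40.5 ×10⁻²¹ J

n₁/n₀ = exp[−(E₁−E₀)/kT] = 0.600.
⇒ (E₁−E₀)/kT = ln(1/0.600) = ln(1.6667) = 0.51085.
kT = 20.7 ×10⁻²¹ J / 0.51085 = 40.5 ×10⁻²¹ J.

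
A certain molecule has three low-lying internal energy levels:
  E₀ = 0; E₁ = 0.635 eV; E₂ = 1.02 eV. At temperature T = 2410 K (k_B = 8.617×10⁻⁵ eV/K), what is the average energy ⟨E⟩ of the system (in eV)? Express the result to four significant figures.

0.03542 eV

k_BT = 8.617×10⁻⁵ × 2410 K = 0.207670 eV.
Eᵢ/kT = 0, 3.05774, 4.91164.
Z = Σ e^(−Eᵢ/kT) = e^(−0) + e^(−3.05774) + e^(−4.91164) = 1.00000 + 0.0469938 + 0.00736041 = 1.05435.
⟨E⟩ = Σ Eᵢ e^(−Eᵢ/kT) / Z = (0·1.00000 + 0.635·0.0469938 + 1.02·0.00736041) / 1.05435 = 0.03542 eV.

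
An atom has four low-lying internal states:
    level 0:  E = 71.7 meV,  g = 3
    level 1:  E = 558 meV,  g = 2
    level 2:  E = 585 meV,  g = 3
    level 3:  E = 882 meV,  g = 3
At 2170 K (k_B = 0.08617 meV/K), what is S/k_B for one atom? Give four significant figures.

1.539

k_BT = 0.08617 × 2170 K = 186.989 meV.
Eᵢ/kT = 0.383445, 2.98413, 3.12853, 4.71686.
Z = Σ gᵢe^(−Eᵢ/kT) = 3·e^(−0.383445) + 2·e^(−2.98413) + 3·e^(−3.12853) + 3·e^(−4.71686) = 2.04453 + 0.101167 + 0.131346 + 0.0268296 = 2.30387.
⟨E⟩ = Σ EᵢPᵢ = 131.754 meV.
S/k_B = ln Z + ⟨E⟩/kT = ln(2.30387) + 131.754/186.989 = 0.834590 + 0.704608 = 1.539.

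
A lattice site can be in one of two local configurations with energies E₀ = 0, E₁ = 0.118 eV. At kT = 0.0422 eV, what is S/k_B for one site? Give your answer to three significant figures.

Eᵢ/kT = 0, 2.7962.
Z = Σ e^(−Eᵢ/kT) = e^(−0) + e^(−2.7962) = 1.0000 + 0.061042 = 1.0610.
⟨E⟩ = Σ EᵢPᵢ = 0.0067888 eV.
S/k_B = ln Z + ⟨E⟩/kT = ln(1.0610) + 0.0067888/0.0422 = 0.059212 + 0.16087 = 0.220.

0.220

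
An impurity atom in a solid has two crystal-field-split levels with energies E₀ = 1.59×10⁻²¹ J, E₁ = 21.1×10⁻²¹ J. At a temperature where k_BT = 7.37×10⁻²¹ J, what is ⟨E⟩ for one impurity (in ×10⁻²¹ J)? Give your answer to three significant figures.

2.88 ×10⁻²¹ J

Eᵢ/kT = 0.21574, 2.8630.
Z = Σ e^(−Eᵢ/kT) = e^(−0.21574) + e^(−2.8630) = 0.80594 + 0.057097 = 0.86304.
⟨E⟩ = Σ Eᵢ e^(−Eᵢ/kT) / Z = (1.59·0.80594 + 21.1·0.057097) / 0.86304 = 2.88 ×10⁻²¹ J.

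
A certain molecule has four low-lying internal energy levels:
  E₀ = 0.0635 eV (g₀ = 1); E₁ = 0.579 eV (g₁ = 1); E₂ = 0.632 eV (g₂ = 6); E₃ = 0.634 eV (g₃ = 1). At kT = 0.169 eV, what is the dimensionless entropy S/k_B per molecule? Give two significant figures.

1.0

Eᵢ/kT = 0.3757, 3.426, 3.740, 3.751.
Z = Σ gᵢe^(−Eᵢ/kT) = 1·e^(−0.3757) + 1·e^(−3.426) + 6·e^(−3.740) + 1·e^(−3.751) = 0.6868 + 0.03252 + 0.1425 + 0.02349 = 0.8853.
⟨E⟩ = Σ EᵢPᵢ = 0.1891 eV.
S/k_B = ln Z + ⟨E⟩/kT = ln(0.8853) + 0.1891/0.169 = -0.1218 + 1.119 = 1.0.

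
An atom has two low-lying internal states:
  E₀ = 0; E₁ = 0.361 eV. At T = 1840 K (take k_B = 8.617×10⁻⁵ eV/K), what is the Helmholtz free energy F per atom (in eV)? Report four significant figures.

-0.01549 eV

k_BT = 8.617×10⁻⁵ × 1840 K = 0.158553 eV.
Eᵢ/kT = 0, 2.27684.
Z = Σ e^(−Eᵢ/kT) = e^(−0) + e^(−2.27684) = 1.00000 + 0.102608 = 1.10261.
F = −kT ln Z = −0.158553 × ln(1.10261) = −0.158553 × 0.0976801 = -0.01549 eV.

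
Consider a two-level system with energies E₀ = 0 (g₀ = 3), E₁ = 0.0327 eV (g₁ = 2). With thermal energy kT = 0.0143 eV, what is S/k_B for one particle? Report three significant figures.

Eᵢ/kT = 0, 2.2867.
Z = Σ gᵢe^(−Eᵢ/kT) = 3·e^(−0) + 2·e^(−2.2867) = 3.0000 + 0.20320 = 3.2032.
⟨E⟩ = Σ EᵢPᵢ = 0.0020744 eV.
S/k_B = ln Z + ⟨E⟩/kT = ln(3.2032) + 0.0020744/0.0143 = 1.1642 + 0.14506 = 1.31.

1.31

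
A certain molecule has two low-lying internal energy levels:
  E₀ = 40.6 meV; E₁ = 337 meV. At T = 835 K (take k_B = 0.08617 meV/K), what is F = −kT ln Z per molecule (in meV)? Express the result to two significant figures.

39 meV

k_BT = 0.08617 × 835 K = 71.95 meV.
Eᵢ/kT = 0.5643, 4.684.
Z = Σ e^(−Eᵢ/kT) = e^(−0.5643) + e^(−4.684) = 0.5688 + 0.009242 = 0.5780.
F = −kT ln Z = −71.95 × ln(0.5780) = −71.95 × -0.5482 = 39 meV.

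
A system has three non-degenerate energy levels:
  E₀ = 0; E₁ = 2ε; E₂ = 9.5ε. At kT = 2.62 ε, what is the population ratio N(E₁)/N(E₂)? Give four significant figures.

n₁/n₂ = exp[−(E₁−E₂)/kT] = exp(−(-7.5ε)/(2.62ε)) = exp(2.86260) = 17.51.

17.51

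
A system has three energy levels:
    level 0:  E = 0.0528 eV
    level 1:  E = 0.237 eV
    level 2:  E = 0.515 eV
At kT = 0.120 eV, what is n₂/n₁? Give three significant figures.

n₂/n₁ = exp[−(E₂−E₁)/kT] = exp(−(0.278 eV)/(0.120 eV)) = exp(-2.3167) = 0.0986.

0.0986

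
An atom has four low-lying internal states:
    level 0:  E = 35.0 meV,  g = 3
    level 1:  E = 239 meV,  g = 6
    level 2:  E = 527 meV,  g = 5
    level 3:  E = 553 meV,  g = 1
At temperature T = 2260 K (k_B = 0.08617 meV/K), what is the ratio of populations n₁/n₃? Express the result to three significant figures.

k_BT = 0.08617 × 2260 K = 194.74 meV.
n₁/n₃ = (g₁/g₃) exp[−(E₁−E₃)/kT] = (6/1) × exp(−(-314 meV)/(194.74 meV)) = (6/1) × exp(1.6124) = 30.1.

30.1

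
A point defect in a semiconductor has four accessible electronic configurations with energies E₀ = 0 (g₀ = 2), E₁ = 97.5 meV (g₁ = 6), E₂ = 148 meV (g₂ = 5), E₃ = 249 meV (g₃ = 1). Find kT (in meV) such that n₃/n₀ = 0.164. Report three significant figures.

n₃/n₀ = (g₃/g₀) exp[−(E₃−E₀)/kT] = 0.164.
⇒ (E₃−E₀)/kT = ln((1/2)/0.164) = ln(3.0488) = 1.1147.
kT = 249 meV / 1.1147 = 223 meV.

223 meV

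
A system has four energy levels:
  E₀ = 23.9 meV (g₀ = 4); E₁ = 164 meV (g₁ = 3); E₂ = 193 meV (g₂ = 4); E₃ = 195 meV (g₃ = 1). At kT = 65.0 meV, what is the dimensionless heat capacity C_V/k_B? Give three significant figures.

0.742

Eᵢ/kT = 0.36769, 2.5231, 2.9692, 3.0000.
Z = Σ gᵢe^(−Eᵢ/kT) = 4·e^(−0.36769) + 3·e^(−2.5231) + 4·e^(−2.9692) + 1·e^(−3.0000) = 2.7693 + 0.24063 + 0.20538 + 0.049787 = 3.2651.
⟨E⟩ = 47.471 meV, ⟨E²⟩ = 5389.5 meV².
C_V/k_B = (⟨E²⟩ − ⟨E⟩²)/(kT)² = (5389.5 − 2253.5)/4225.0 = 0.742.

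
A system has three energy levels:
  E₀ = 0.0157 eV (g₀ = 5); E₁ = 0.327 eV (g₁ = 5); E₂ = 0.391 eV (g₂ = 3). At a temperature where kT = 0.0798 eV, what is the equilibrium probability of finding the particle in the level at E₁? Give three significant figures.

Eᵢ/kT = 0.19674, 4.0977, 4.8997.
Z = Σ gᵢe^(−Eᵢ/kT) = 5·e^(−0.19674) + 5·e^(−4.0977) + 3·e^(−4.8997) = 4.1070 + 0.083054 + 0.022346 = 4.2124.
P₁ = g₁ e^(−E₁/kT) / Z = 0.083054/4.2124 = 0.0197.

0.0197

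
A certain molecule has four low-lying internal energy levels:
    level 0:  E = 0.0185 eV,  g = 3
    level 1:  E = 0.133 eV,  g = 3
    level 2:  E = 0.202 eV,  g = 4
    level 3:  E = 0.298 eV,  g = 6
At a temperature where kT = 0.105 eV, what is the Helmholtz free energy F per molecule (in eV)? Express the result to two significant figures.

Eᵢ/kT = 0.1762, 1.267, 1.924, 2.838.
Z = Σ gᵢe^(−Eᵢ/kT) = 3·e^(−0.1762) + 3·e^(−1.267) + 4·e^(−1.924) + 6·e^(−2.838) = 2.515 + 0.8450 + 0.5841 + 0.3513 = 4.295.
F = −kT ln Z = −0.105 × ln(4.295) = −0.105 × 1.457 = -0.15 eV.

-0.15 eV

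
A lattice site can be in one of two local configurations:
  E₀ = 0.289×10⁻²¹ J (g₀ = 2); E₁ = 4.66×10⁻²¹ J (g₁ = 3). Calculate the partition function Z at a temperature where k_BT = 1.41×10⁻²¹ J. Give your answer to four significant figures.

Eᵢ/kT = 0.204965, 3.30496.
Z = Σ gᵢe^(−Eᵢ/kT) = 2·e^(−0.204965) + 3·e^(−3.30496) = 1.62935 + 0.110102 = 1.73945.

Z = 1.739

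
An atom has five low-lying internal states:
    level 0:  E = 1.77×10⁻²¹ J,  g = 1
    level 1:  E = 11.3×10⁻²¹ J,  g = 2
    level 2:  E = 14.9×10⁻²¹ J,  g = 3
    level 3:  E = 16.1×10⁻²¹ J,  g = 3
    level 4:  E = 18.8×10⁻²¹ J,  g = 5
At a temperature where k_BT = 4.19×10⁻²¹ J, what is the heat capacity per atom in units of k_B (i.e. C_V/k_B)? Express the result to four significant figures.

Eᵢ/kT = 0.422434, 2.69690, 3.55609, 3.84248, 4.48687.
Z = Σ gᵢe^(−Eᵢ/kT) = 1·e^(−0.422434) + 2·e^(−2.69690) + 3·e^(−3.55609) + 3·e^(−3.84248) + 5·e^(−4.48687) = 0.655450 + 0.134828 + 0.0856507 + 0.0643211 + 0.0562791 = 0.996529.
⟨E⟩ = 6.07460, ⟨E²⟩ = 75.1096.
C_V/k_B = (⟨E²⟩ − ⟨E⟩²)/(kT)² = (75.1096 − 36.9008)/17.5561 = 2.176.

2.176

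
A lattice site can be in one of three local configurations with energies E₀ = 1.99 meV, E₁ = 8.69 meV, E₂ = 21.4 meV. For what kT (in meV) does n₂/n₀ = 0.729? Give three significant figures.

n₂/n₀ = exp[−(E₂−E₀)/kT] = 0.729.
⇒ (E₂−E₀)/kT = ln(1/0.729) = ln(1.3717) = 0.31605.
kT = 19.41 meV / 0.31605 = 61.4 meV.

61.4 meV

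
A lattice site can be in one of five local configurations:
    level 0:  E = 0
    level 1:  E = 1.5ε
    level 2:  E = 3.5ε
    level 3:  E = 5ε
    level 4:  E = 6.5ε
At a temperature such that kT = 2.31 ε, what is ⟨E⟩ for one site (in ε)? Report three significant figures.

Eᵢ/kT = 0, 0.64935, 1.5152, 2.1645, 2.8139.
Z = Σ e^(−Eᵢ/kT) = e^(−0) + e^(−0.64935) + e^(−1.5152) + e^(−2.1645) + e^(−2.8139) = 1.0000 + 0.52239 + 0.21976 + 0.11481 + 0.059971 = 1.9169.
⟨E⟩ = Σ Eᵢ e^(−Eᵢ/kT) / Z = (0·1.0000 + 1.5·0.52239 + 3.5·0.21976 + 5·0.11481 + 6.5·0.059971) / 1.9169 = 1.31 ε.

1.31 ε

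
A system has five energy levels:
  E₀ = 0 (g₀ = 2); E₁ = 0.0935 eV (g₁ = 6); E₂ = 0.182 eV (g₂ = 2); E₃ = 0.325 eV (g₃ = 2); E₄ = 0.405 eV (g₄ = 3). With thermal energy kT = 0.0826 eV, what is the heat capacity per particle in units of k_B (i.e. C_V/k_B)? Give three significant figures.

0.627

Eᵢ/kT = 0, 1.1320, 2.2034, 3.9346, 4.9031.
Z = Σ gᵢe^(−Eᵢ/kT) = 2·e^(−0) + 6·e^(−1.1320) + 2·e^(−2.2034) + 2·e^(−3.9346) + 3·e^(−4.9031) = 2.0000 + 1.9343 + 0.22085 + 0.039107 + 0.022271 = 4.2165.
⟨E⟩ = 0.057579 eV, ⟨E²⟩ = 0.0075914 eV².
C_V/k_B = (⟨E²⟩ − ⟨E⟩²)/(kT)² = (0.0075914 − 0.0033153)/0.0068228 = 0.627.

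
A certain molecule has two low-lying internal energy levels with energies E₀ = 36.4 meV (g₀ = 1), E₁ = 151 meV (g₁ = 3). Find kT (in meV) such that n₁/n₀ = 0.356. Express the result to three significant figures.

n₁/n₀ = (g₁/g₀) exp[−(E₁−E₀)/kT] = 0.356.
⇒ (E₁−E₀)/kT = ln((3/1)/0.356) = ln(8.4270) = 2.1314.
kT = 114.6 meV / 2.1314 = 53.8 meV.

53.8 meV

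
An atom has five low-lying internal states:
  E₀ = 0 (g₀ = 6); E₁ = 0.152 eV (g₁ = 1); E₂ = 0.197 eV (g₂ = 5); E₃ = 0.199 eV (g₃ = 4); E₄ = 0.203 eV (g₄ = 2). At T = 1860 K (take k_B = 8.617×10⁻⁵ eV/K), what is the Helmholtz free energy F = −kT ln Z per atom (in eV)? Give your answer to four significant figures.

k_BT = 8.617×10⁻⁵ × 1860 K = 0.160276 eV.
Eᵢ/kT = 0, 0.948364, 1.22913, 1.24161, 1.26657.
Z = Σ gᵢe^(−Eᵢ/kT) = 6·e^(−0) + 1·e^(−0.948364) + 5·e^(−1.22913) + 4·e^(−1.24161) + 2·e^(−1.26657) = 6.00000 + 0.387374 + 1.46273 + 1.15567 + 0.563593 = 9.56937.
F = −kT ln Z = −0.160276 × ln(9.56937) = −0.160276 × 2.25857 = -0.3620 eV.

-0.3620 eV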